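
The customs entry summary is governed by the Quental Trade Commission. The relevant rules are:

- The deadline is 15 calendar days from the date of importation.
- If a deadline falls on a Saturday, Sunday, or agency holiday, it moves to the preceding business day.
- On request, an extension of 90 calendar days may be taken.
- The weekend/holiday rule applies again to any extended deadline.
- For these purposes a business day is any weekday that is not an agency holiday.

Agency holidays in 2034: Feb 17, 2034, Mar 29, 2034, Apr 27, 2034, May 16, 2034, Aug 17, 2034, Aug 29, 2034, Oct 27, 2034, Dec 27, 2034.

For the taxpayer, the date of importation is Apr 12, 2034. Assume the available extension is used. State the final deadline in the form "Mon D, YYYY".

Jul 25, 2034

From Apr 12, 2034, 15 calendar days later is Apr 27, 2034.
Because Apr 27, 2034 is a listed holiday, the deadline becomes Apr 26, 2034 (Wednesday).
With the 90-day extension, Apr 26, 2034 becomes Jul 25, 2034.
Since Jul 25, 2034 is a Tuesday and not a holiday, the date is unchanged.
Final deadline: Jul 25, 2034.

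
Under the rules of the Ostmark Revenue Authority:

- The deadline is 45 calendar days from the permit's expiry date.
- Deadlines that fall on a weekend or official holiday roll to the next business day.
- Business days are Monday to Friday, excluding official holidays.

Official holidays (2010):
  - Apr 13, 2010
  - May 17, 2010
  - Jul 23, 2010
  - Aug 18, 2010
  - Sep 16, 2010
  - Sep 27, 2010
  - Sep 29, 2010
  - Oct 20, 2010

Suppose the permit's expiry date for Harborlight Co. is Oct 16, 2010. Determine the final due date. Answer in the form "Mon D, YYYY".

Nov 30, 2010

45 calendar days after Oct 16, 2010 is Nov 30, 2010.
Since Nov 30, 2010 is a Tuesday and not a holiday, the date is unchanged.
The final due date is Nov 30, 2010.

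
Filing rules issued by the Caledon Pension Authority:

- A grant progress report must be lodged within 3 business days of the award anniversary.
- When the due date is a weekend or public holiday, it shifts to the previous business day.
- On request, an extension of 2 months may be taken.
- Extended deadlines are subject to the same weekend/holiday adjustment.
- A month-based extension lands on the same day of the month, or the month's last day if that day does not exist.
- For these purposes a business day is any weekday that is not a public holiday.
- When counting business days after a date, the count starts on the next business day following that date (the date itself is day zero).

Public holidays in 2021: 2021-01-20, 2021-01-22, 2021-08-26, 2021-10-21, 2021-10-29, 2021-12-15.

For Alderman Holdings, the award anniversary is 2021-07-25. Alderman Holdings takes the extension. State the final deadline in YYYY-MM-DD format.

2021-09-28

Starting the day after 2021-07-25 and counting 3 business days lands on 2021-07-28.
2021-07-28 is a Wednesday and not a listed holiday, so it stands.
Applying the 2 months extension: 2 months after 2021-07-28 is 2021-09-28.
2021-09-28 falls on a Tuesday, which is a business day, so no adjustment is needed.
Deadline: 2021-09-28.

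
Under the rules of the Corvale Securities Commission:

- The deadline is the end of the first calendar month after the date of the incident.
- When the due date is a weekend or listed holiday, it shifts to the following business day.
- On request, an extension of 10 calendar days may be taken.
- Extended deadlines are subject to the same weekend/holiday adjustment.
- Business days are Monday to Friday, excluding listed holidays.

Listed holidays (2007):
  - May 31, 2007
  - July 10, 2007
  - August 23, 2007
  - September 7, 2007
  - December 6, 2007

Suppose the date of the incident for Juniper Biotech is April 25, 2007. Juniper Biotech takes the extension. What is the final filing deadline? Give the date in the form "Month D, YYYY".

1 month after April 25, 2007 falls in May 2007; the last day of that month is May 31, 2007.
May 31, 2007 is a listed holiday; the next business day is June 1, 2007 (Friday).
The 10-calendar-day extension moves the deadline from June 1, 2007 to June 11, 2007.
Since June 11, 2007 is a Monday and not a holiday, the date is unchanged.
The final due date is June 11, 2007.

June 11, 2007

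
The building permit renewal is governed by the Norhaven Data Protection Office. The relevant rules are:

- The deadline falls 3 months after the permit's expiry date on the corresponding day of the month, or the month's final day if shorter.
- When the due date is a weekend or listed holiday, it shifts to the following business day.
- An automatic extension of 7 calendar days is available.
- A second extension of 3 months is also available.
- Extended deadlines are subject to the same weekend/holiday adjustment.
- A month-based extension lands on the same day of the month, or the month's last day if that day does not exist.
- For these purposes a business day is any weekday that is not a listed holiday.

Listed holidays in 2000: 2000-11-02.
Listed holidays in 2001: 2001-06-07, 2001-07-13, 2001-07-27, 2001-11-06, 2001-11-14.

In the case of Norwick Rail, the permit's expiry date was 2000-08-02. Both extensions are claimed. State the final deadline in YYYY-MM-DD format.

2001-02-12

Moving 3 months forward from 2000-08-02 on the corresponding day gives 2000-11-02.
2000-11-02 is a listed holiday; the next business day is 2000-11-03 (Friday).
Add the 7 calendar-day extension to 2000-11-03: 2000-11-10.
Since 2000-11-10 is a Friday and not a holiday, the date is unchanged.
Applying the 3 months extension: 3 months after 2000-11-10 is 2001-02-10.
Because 2001-02-10 is a Saturday, the deadline becomes 2001-02-12 (Monday).
Deadline: 2001-02-12.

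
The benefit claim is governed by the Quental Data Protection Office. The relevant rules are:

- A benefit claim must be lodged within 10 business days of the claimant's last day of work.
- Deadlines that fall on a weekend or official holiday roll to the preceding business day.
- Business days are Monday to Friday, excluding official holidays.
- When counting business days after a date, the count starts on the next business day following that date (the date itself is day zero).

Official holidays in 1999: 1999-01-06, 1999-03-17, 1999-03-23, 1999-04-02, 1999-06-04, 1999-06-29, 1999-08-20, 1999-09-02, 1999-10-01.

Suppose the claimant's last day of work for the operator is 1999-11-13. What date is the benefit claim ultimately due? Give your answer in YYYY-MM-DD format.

Starting the day after 1999-11-13 and counting 10 business days lands on 1999-11-26.
1999-11-26 is a Friday and not a listed holiday, so it stands.
Deadline: 1999-11-26.

1999-11-26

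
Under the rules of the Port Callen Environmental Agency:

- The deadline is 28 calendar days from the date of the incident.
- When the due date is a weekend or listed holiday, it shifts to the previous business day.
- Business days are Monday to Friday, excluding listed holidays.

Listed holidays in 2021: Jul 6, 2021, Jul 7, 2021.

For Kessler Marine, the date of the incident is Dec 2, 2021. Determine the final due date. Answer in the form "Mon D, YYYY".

Dec 30, 2021

Adding 28 calendar days to Dec 2, 2021 gives Dec 30, 2021.
Dec 30, 2021 falls on a Thursday, which is a business day, so no adjustment is needed.
Deadline: Dec 30, 2021.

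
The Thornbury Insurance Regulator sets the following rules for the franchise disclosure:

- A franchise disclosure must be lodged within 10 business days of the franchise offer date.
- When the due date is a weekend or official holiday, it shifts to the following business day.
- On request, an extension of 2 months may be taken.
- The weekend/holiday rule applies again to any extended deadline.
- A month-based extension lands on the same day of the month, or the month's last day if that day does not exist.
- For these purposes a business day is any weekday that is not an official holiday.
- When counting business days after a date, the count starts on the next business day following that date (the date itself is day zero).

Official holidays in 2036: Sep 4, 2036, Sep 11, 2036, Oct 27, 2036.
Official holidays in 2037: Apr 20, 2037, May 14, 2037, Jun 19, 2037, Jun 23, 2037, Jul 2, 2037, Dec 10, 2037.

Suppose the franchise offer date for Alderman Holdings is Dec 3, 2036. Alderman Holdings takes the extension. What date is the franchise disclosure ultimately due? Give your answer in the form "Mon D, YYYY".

10 business days after Dec 3, 2036, excluding weekends and holidays, is Dec 17, 2036.
Dec 17, 2036 is a Wednesday and not a listed holiday, so it stands.
Add 2 months to Dec 17, 2036: Feb 17, 2037.
Since Feb 17, 2037 is a Tuesday and not a holiday, the date is unchanged.
So the filing is due Feb 17, 2037.

Feb 17, 2037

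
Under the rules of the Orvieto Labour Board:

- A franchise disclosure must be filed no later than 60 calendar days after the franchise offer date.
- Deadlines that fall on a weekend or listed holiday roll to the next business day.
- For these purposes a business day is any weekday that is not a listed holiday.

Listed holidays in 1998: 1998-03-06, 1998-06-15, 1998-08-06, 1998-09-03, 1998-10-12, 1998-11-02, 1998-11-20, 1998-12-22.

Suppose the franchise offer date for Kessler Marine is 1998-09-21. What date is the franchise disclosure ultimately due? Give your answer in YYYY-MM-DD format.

Trigger date 1998-09-21 + 60 calendar days = 1998-11-20.
Because 1998-11-20 is a listed holiday, the deadline becomes 1998-11-23 (Monday).
Final deadline: 1998-11-23.

1998-11-23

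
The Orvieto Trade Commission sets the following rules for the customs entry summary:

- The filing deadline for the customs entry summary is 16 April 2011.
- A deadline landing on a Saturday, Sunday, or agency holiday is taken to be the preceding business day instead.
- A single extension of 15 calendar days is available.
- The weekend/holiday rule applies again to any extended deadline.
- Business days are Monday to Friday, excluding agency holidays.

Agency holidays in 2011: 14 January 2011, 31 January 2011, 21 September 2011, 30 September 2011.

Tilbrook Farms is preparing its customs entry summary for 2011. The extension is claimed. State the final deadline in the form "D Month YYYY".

29 April 2011

The statutory due date is 16 April 2011.
16 April 2011 falls on a Saturday. Rolling to the preceding business day gives 15 April 2011, a Friday.
Applying the 15-calendar-day extension: 15 April 2011 + 15 days = 30 April 2011.
30 April 2011 is a Saturday; the preceding business day is 29 April 2011 (Friday).
Deadline: 29 April 2011.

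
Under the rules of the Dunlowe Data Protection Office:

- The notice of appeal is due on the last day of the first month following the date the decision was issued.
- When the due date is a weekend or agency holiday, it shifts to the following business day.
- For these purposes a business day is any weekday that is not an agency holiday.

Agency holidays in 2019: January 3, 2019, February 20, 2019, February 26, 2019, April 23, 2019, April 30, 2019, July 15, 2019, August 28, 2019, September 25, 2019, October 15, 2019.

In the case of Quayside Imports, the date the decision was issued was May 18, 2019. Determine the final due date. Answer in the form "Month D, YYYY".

July 1, 2019

1 month after May 18, 2019 falls in June 2019; the last day of that month is June 30, 2019.
June 30, 2019 falls on a Sunday. Rolling to the next business day gives July 1, 2019, a Monday.
The final due date is July 1, 2019.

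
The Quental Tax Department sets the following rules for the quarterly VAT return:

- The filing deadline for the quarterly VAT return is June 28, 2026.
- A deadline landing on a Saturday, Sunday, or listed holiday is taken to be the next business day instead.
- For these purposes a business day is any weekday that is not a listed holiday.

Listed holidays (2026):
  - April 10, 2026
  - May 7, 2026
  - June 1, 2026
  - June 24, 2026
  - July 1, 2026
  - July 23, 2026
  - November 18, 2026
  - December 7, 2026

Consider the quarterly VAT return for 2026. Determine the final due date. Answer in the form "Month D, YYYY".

June 29, 2026

The stated deadline is June 28, 2026.
June 28, 2026 falls on a Sunday. Rolling to the next business day gives June 29, 2026, a Monday.
The final due date is June 29, 2026.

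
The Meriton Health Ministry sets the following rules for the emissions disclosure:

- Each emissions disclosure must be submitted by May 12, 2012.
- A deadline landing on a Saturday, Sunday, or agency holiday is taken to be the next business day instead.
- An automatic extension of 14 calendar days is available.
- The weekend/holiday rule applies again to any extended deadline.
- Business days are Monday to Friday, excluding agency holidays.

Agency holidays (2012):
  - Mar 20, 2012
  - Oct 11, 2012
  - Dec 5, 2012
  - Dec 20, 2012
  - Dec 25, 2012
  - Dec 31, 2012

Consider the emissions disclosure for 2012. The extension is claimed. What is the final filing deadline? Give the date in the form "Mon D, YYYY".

The stated deadline is May 12, 2012.
May 12, 2012 is a Saturday, so it moves to the next business day, May 14, 2012 (Monday).
With the 14-day extension, May 14, 2012 becomes May 28, 2012.
May 28, 2012 (Monday) is already a business day.
The final due date is May 28, 2012.

May 28, 2012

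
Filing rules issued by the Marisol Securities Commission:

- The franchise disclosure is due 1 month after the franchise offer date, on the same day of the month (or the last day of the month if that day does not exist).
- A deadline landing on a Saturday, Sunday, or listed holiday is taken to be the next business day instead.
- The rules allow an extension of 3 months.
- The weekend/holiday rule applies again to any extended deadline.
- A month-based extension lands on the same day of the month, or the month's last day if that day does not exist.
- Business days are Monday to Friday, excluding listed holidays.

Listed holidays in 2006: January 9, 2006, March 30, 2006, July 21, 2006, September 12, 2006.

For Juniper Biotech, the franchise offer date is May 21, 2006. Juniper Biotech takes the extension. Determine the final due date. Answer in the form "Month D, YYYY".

September 21, 2006

Moving 1 month forward from May 21, 2006 on the corresponding day gives June 21, 2006.
June 21, 2006 (Wednesday) is already a business day.
Applying the 3 months extension: 3 months after June 21, 2006 is September 21, 2006.
September 21, 2006 (Thursday) is already a business day.
The final due date is September 21, 2006.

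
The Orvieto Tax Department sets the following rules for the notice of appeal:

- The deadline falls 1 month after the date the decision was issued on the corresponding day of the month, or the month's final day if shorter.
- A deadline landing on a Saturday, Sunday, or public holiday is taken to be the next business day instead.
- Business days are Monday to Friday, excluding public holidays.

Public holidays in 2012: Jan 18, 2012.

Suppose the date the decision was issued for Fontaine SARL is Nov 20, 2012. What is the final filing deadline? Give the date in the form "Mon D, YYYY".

Moving 1 month forward from Nov 20, 2012 on the corresponding day gives Dec 20, 2012.
Dec 20, 2012 (Thursday) is already a business day.
Final deadline: Dec 20, 2012.

Dec 20, 2012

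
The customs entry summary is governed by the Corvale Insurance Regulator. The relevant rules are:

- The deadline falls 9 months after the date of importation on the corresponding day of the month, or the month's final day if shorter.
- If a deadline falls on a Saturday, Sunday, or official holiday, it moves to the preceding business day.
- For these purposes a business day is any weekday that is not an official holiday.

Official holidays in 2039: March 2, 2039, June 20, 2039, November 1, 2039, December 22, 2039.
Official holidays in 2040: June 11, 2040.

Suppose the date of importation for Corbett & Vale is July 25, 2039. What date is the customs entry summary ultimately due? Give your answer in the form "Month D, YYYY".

9 months after July 25, 2039, on the same day of the month, is April 25, 2040.
Since April 25, 2040 is a Wednesday and not a holiday, the date is unchanged.
The final due date is April 25, 2040.

April 25, 2040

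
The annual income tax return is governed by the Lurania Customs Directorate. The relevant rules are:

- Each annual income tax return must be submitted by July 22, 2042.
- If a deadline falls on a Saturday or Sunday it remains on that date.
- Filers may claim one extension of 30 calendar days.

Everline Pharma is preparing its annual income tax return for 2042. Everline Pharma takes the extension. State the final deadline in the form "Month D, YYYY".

The statutory due date is July 22, 2042.
No adjustment is made for weekends or holidays, so July 22, 2042 stands.
Applying the 30-calendar-day extension: July 22, 2042 + 30 days = August 21, 2042.
August 21, 2042 falls on a Thursday. The rules make no weekend/holiday allowance, so it remains August 21, 2042.
Final deadline: August 21, 2042.

August 21, 2042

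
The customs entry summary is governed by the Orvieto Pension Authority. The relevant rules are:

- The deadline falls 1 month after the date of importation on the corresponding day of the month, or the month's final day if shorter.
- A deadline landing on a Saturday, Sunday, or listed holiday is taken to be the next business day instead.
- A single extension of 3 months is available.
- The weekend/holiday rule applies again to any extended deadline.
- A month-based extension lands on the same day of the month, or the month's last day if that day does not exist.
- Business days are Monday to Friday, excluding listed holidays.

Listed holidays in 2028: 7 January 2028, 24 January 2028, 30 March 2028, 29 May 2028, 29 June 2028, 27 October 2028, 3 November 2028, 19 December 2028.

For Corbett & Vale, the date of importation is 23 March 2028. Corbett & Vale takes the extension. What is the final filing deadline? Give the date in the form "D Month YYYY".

1 month from 23 March 2028 is 23 April 2028.
23 April 2028 is a Sunday; the next business day is 24 April 2028 (Monday).
Add 3 months to 24 April 2028: 24 July 2028.
24 July 2028 is a Monday and not a listed holiday, so it stands.
So the filing is due 24 July 2028.

24 July 2028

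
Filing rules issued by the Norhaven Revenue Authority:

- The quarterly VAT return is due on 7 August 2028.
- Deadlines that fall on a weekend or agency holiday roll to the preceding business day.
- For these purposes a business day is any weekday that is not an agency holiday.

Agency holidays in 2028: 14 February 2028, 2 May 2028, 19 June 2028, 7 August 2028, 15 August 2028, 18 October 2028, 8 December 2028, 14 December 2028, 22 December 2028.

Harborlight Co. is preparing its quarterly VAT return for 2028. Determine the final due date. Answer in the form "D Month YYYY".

4 August 2028

Start from the fixed due date, 7 August 2028.
Because 7 August 2028 is a listed holiday, the deadline becomes 4 August 2028 (Friday).
Final deadline: 4 August 2028.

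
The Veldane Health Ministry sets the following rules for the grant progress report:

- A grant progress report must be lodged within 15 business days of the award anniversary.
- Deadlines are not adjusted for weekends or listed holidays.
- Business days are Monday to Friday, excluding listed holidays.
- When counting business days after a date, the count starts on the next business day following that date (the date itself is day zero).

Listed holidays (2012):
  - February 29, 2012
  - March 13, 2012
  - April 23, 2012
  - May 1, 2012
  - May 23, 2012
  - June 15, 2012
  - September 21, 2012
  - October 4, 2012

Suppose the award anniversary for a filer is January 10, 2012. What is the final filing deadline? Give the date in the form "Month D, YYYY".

January 31, 2012

Counting 15 business days after January 10, 2012 (skipping weekends and listed holidays) reaches January 31, 2012.
January 31, 2012 is a Tuesday; no weekend or holiday adjustment applies.
Final deadline: January 31, 2012.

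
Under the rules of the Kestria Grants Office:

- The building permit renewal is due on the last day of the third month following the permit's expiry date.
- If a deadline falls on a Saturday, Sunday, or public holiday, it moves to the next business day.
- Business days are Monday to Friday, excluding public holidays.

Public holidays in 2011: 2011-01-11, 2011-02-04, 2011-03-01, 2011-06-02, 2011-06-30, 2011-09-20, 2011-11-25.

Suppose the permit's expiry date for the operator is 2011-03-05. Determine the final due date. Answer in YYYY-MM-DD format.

3 months after 2011-03-05 falls in June 2011; the last day of that month is 2011-06-30.
2011-06-30 is a listed holiday; the next business day is 2011-07-01 (Friday).
Final deadline: 2011-07-01.

2011-07-01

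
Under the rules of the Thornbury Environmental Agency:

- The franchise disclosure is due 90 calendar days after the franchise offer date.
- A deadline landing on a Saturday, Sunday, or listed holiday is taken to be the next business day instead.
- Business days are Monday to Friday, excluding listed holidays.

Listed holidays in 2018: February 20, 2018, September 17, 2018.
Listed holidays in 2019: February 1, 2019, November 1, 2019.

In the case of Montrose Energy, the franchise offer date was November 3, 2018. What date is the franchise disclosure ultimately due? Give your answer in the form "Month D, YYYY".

Trigger date November 3, 2018 + 90 calendar days = February 1, 2019.
February 1, 2019 is a listed holiday; the next business day is February 4, 2019 (Monday).
The final due date is February 4, 2019.

February 4, 2019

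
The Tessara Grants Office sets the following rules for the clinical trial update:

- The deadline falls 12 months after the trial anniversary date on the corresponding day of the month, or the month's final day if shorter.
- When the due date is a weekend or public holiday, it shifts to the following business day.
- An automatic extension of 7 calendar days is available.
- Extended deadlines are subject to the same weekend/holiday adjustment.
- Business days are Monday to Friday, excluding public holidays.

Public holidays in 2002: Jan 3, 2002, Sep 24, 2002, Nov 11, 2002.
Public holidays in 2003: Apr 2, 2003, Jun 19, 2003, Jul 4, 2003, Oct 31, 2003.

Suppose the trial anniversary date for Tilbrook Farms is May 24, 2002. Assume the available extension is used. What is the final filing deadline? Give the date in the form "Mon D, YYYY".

Jun 2, 2003

12 months after May 24, 2002, on the same day of the month, is May 24, 2003.
May 24, 2003 is a Saturday, so it moves to the next business day, May 26, 2003 (Monday).
The 7-calendar-day extension moves the deadline from May 26, 2003 to Jun 2, 2003.
Jun 2, 2003 is a Monday and not a listed holiday, so it stands.
Deadline: Jun 2, 2003.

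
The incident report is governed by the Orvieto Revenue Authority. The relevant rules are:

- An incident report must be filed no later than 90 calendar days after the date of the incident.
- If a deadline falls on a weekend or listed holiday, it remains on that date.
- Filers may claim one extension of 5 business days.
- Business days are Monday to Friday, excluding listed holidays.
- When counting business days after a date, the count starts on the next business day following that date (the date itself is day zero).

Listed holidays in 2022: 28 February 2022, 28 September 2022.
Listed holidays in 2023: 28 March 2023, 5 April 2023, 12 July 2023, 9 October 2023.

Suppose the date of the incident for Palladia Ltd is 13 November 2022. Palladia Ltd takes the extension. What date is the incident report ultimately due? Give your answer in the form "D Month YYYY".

17 February 2023

90 calendar days after 13 November 2022 is 11 February 2023.
11 February 2023 is a Saturday; no weekend or holiday adjustment applies.
The 5-business-day extension runs from 11 February 2023 to 17 February 2023.
17 February 2023 is a Friday; no weekend or holiday adjustment applies.
Deadline: 17 February 2023.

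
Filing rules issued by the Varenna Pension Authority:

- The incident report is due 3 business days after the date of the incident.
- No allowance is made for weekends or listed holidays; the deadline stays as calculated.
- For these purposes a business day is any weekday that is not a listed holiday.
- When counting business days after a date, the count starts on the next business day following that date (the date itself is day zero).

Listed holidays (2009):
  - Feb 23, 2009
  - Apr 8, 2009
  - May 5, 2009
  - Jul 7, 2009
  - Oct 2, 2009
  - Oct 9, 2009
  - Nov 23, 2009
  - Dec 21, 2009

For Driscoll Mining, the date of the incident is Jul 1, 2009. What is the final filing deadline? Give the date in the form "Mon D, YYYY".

Jul 6, 2009

Starting the day after Jul 1, 2009 and counting 3 business days lands on Jul 6, 2009.
No adjustment is made for weekends or holidays, so Jul 6, 2009 stands.
Final deadline: Jul 6, 2009.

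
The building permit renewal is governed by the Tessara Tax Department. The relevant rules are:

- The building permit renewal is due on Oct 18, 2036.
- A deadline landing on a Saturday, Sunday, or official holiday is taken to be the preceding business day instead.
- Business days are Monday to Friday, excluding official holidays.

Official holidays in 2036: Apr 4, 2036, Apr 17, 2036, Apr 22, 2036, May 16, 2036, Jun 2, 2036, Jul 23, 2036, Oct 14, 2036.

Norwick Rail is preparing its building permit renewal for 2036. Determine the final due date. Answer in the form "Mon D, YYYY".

Oct 17, 2036

The statutory due date is Oct 18, 2036.
Oct 18, 2036 falls on a Saturday. Rolling to the preceding business day gives Oct 17, 2036, a Friday.
So the filing is due Oct 17, 2036.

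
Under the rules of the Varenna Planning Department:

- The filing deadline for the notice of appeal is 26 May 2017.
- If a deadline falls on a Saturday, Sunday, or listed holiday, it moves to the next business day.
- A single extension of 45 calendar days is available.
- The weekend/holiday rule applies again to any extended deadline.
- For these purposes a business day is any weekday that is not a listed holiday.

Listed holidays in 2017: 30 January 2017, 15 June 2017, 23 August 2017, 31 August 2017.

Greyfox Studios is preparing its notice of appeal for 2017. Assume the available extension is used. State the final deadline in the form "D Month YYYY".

Start from the fixed due date, 26 May 2017.
26 May 2017 (Friday) is already a business day.
The 45-calendar-day extension moves the deadline from 26 May 2017 to 10 July 2017.
Since 10 July 2017 is a Monday and not a holiday, the date is unchanged.
Deadline: 10 July 2017.

10 July 2017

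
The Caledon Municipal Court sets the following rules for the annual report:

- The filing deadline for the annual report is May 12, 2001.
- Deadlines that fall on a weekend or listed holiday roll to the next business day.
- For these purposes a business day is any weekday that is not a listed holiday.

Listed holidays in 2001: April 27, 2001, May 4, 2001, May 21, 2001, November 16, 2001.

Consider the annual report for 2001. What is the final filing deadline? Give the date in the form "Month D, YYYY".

Start from the fixed due date, May 12, 2001.
May 12, 2001 is a Saturday, so it moves to the next business day, May 14, 2001 (Monday).
Final deadline: May 14, 2001.

May 14, 2001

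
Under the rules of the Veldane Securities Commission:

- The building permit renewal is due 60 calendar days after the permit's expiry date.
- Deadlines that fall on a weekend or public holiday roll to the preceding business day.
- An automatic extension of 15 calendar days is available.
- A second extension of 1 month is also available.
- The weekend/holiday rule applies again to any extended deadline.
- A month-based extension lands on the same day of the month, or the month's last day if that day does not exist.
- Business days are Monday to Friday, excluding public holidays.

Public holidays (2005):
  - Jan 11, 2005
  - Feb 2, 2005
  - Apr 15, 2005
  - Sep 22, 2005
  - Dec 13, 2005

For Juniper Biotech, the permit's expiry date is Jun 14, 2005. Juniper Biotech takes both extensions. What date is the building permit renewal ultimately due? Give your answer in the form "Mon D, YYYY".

Sep 26, 2005

Adding 60 calendar days to Jun 14, 2005 gives Aug 13, 2005.
Because Aug 13, 2005 is a Saturday, the deadline becomes Aug 12, 2005 (Friday).
The 15-calendar-day extension moves the deadline from Aug 12, 2005 to Aug 27, 2005.
Aug 27, 2005 is a Saturday; the preceding business day is Aug 26, 2005 (Friday).
The 1 month extension carries Aug 26, 2005 to Sep 26, 2005.
Sep 26, 2005 (Monday) is already a business day.
Final deadline: Sep 26, 2005.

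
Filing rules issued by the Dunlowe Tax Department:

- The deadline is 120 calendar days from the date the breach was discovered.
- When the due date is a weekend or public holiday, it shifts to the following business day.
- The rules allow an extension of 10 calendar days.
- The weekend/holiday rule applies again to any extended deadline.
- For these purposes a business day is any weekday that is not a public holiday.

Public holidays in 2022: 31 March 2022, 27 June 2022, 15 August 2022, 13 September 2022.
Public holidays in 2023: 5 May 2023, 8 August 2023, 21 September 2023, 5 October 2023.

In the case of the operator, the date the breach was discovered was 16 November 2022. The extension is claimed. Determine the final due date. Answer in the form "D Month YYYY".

27 March 2023

120 calendar days after 16 November 2022 is 16 March 2023.
Since 16 March 2023 is a Thursday and not a holiday, the date is unchanged.
With the 10-day extension, 16 March 2023 becomes 26 March 2023.
26 March 2023 is a Sunday, so it moves to the next business day, 27 March 2023 (Monday).
Deadline: 27 March 2023.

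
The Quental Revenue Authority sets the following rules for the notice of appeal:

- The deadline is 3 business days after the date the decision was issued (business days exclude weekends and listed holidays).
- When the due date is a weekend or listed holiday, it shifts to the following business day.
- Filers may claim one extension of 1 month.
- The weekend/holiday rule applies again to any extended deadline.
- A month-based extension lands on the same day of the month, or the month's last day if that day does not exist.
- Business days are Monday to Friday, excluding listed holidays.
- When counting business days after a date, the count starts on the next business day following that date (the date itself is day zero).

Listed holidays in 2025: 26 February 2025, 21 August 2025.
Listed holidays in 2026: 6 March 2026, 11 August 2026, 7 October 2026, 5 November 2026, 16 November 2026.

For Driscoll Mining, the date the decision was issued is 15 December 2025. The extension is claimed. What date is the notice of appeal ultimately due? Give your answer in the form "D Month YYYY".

19 January 2026

Counting 3 business days after 15 December 2025 (skipping weekends and listed holidays) reaches 18 December 2025.
18 December 2025 falls on a Thursday, which is a business day, so no adjustment is needed.
Add 1 month to 18 December 2025: 18 January 2026.
Because 18 January 2026 is a Sunday, the deadline becomes 19 January 2026 (Monday).
The final due date is 19 January 2026.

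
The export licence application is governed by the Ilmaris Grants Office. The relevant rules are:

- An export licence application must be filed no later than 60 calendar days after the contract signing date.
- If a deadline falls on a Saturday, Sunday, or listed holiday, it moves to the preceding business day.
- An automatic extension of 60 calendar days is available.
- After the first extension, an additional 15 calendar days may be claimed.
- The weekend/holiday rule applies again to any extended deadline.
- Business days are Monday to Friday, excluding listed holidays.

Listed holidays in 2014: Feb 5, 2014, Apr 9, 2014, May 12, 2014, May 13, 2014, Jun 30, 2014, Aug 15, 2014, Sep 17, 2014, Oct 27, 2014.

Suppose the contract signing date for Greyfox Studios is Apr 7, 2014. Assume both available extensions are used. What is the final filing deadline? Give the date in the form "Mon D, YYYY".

Trigger date Apr 7, 2014 + 60 calendar days = Jun 6, 2014.
Jun 6, 2014 falls on a Friday, which is a business day, so no adjustment is needed.
With the 60-day extension, Jun 6, 2014 becomes Aug 5, 2014.
Aug 5, 2014 is a Tuesday and not a listed holiday, so it stands.
The 15-calendar-day extension moves the deadline from Aug 5, 2014 to Aug 20, 2014.
Since Aug 20, 2014 is a Wednesday and not a holiday, the date is unchanged.
The final due date is Aug 20, 2014.

Aug 20, 2014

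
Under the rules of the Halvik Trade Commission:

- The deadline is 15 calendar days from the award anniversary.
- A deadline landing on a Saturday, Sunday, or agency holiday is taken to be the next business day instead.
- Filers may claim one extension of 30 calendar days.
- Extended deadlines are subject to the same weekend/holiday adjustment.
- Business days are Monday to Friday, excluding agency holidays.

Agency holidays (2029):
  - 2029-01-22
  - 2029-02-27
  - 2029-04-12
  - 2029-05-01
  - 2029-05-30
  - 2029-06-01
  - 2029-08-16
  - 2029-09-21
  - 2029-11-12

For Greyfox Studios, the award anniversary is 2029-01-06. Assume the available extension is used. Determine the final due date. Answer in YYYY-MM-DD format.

2029-02-22

15 calendar days after 2029-01-06 is 2029-01-21.
2029-01-21 is a Sunday, so it moves to the next business day, 2029-01-23 (Tuesday).
With the 30-day extension, 2029-01-23 becomes 2029-02-22.
2029-02-22 (Thursday) is already a business day.
Deadline: 2029-02-22.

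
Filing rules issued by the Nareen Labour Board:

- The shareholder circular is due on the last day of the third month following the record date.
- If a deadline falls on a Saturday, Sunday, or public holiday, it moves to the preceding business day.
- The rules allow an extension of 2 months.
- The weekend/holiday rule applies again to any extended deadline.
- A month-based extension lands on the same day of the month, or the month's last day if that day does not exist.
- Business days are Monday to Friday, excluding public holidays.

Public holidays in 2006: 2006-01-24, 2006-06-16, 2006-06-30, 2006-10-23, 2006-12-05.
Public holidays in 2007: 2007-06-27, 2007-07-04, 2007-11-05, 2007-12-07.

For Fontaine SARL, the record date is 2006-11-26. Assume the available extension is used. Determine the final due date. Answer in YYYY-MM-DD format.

2007-04-27

3 months after 2006-11-26 falls in February 2007; the last day of that month is 2007-02-28.
Since 2007-02-28 is a Wednesday and not a holiday, the date is unchanged.
Add 2 months to 2007-02-28: 2007-04-28.
Because 2007-04-28 is a Saturday, the deadline becomes 2007-04-27 (Friday).
The final due date is 2007-04-27.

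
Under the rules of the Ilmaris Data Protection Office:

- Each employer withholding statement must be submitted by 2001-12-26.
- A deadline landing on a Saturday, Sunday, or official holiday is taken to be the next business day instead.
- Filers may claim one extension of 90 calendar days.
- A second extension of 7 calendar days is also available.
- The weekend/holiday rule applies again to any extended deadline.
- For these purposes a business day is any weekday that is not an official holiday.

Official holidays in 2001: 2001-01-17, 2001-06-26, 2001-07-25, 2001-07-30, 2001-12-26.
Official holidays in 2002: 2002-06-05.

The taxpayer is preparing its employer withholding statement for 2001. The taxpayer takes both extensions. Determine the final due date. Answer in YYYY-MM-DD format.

2002-04-03

Start from the fixed due date, 2001-12-26.
Because 2001-12-26 is a listed holiday, the deadline becomes 2001-12-27 (Thursday).
Applying the 90-calendar-day extension: 2001-12-27 + 90 days = 2002-03-27.
Since 2002-03-27 is a Wednesday and not a holiday, the date is unchanged.
Add the 7 calendar-day extension to 2002-03-27: 2002-04-03.
2002-04-03 (Wednesday) is already a business day.
The final due date is 2002-04-03.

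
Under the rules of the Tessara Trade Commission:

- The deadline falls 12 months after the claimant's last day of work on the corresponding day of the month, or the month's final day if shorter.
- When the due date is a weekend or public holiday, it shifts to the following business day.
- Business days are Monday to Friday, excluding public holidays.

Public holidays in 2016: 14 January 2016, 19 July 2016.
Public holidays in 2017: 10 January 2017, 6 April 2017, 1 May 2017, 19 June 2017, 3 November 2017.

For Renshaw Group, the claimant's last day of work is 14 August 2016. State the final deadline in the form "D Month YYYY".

14 August 2017

12 months after 14 August 2016, on the same day of the month, is 14 August 2017.
14 August 2017 (Monday) is already a business day.
Final deadline: 14 August 2017.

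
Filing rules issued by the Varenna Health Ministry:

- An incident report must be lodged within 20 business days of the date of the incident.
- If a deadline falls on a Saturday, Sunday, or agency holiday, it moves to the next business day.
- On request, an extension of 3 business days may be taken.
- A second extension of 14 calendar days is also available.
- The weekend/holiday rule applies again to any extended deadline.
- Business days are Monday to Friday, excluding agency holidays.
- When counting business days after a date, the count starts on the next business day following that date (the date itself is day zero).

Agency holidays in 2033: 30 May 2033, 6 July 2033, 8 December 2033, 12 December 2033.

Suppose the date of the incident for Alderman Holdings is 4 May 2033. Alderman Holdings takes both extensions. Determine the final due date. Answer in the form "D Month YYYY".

Starting the day after 4 May 2033 and counting 20 business days lands on 2 June 2033.
2 June 2033 falls on a Thursday, which is a business day, so no adjustment is needed.
The 3-business-day extension runs from 2 June 2033 to 7 June 2033.
7 June 2033 falls on a Tuesday, which is a business day, so no adjustment is needed.
Applying the 14-calendar-day extension: 7 June 2033 + 14 days = 21 June 2033.
21 June 2033 is a Tuesday and not a listed holiday, so it stands.
Final deadline: 21 June 2033.

21 June 2033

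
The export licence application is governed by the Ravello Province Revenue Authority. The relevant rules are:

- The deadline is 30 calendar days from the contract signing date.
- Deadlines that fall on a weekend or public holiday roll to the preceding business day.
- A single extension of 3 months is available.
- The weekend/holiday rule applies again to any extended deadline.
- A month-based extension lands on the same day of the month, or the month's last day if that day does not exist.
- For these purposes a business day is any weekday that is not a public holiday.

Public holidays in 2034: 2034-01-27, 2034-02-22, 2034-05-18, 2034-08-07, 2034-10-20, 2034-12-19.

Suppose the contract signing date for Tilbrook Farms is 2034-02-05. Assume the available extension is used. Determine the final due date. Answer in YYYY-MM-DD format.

2034-06-07

30 calendar days after 2034-02-05 is 2034-03-07.
2034-03-07 (Tuesday) is already a business day.
Applying the 3 months extension: 3 months after 2034-03-07 is 2034-06-07.
2034-06-07 is a Wednesday and not a listed holiday, so it stands.
So the filing is due 2034-06-07.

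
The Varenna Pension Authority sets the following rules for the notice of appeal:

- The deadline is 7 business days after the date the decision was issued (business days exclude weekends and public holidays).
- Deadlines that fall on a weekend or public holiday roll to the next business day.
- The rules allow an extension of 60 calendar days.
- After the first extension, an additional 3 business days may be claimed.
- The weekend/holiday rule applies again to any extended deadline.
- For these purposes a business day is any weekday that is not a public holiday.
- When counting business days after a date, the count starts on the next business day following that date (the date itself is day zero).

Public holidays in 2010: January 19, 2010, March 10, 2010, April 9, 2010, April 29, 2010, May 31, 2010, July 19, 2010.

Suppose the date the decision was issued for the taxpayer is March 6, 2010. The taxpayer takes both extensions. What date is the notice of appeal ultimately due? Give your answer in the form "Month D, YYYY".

May 20, 2010

Counting 7 business days after March 6, 2010 (skipping weekends and listed holidays) reaches March 17, 2010.
March 17, 2010 is a Wednesday and not a listed holiday, so it stands.
Applying the 60-calendar-day extension: March 17, 2010 + 60 days = May 16, 2010.
May 16, 2010 is a Sunday, so it moves to the next business day, May 17, 2010 (Monday).
Counting 3 further business days from May 17, 2010 reaches May 20, 2010.
Since May 20, 2010 is a Thursday and not a holiday, the date is unchanged.
Deadline: May 20, 2010.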